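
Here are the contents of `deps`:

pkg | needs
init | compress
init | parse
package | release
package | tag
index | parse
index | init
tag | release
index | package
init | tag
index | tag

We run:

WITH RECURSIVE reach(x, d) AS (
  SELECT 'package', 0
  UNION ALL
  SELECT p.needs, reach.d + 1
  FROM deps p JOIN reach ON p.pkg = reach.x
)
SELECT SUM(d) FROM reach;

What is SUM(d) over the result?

Base: (package, d=0).
Iteration 1: edges from {package} -> (release, d=1), (tag, d=1).
Iteration 2: edges from {release,tag} -> (release, d=2).
Iteration 3: no outgoing edges from {release}; recursion stops.
SUM(d) = 0 + 1 + 1 + 2 = 4.

4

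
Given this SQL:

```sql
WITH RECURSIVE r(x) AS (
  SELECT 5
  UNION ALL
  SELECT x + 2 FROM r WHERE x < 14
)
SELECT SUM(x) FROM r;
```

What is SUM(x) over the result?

Base: x=5.
Iteration 1: 5 < 14 holds -> x = 5 + 2 = 7.
Iteration 2: 7 < 14 holds -> x = 7 + 2 = 9.
Iteration 3: 9 < 14 holds -> x = 9 + 2 = 11.
Iteration 4: 11 < 14 holds -> x = 11 + 2 = 13.
Iteration 5: 13 < 14 holds -> x = 13 + 2 = 15.
Iteration 6: 15 < 14 fails; recursion stops.
SUM(x) = 5 + 7 + 9 + 11 + 13 + 15 = 60.

60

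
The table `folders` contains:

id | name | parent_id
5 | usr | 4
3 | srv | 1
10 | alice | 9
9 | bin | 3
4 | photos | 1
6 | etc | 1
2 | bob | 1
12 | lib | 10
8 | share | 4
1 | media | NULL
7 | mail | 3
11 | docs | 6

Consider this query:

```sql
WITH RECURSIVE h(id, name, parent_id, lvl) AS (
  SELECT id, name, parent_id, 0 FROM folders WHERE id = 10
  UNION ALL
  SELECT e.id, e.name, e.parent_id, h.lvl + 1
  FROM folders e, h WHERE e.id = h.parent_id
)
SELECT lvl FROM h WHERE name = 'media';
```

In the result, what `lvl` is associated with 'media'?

Base: id=10 (alice), parent_id=9, lvl 0.
Iteration 1: join on id=9 -> bin (id 9, parent_id=3, lvl 1).
Iteration 2: join on id=3 -> srv (id 3, parent_id=1, lvl 2).
Iteration 3: join on id=1 -> media (id 1, parent_id=NULL, lvl 3).
Iteration 4: parent_id is NULL; no match; recursion stops.

3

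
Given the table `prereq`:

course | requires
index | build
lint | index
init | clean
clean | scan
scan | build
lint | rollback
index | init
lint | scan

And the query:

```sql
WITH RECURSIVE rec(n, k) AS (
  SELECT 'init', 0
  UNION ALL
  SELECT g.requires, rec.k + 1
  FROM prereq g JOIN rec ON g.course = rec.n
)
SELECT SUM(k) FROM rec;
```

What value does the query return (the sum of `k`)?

Base: (init, k=0).
Iteration 1: edges from {init} -> (clean, k=1).
Iteration 2: edges from {clean} -> (scan, k=2).
Iteration 3: edges from {scan} -> (build, k=3).
Iteration 4: no outgoing edges from {build}; recursion stops.
SUM(k) = 0 + 1 + 2 + 3 = 6.

6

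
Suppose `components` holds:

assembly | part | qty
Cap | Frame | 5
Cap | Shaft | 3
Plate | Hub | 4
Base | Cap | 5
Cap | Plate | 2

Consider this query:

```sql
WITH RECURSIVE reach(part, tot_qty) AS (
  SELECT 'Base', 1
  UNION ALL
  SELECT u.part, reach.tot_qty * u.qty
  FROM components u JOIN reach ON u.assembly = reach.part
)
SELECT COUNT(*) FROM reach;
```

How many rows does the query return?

Base: (Base, tot_qty=1).
Iteration 1: components of {Base} -> Cap = 1*5 = 5.
Iteration 2: components of {Cap} -> Frame = 5*5 = 25, Plate = 5*2 = 10, Shaft = 5*3 = 15.
Iteration 3: components of {Frame,Plate,Shaft} -> Hub = 10*4 = 40.
Iteration 4: no further components; recursion stops.
Total rows emitted: 6.

6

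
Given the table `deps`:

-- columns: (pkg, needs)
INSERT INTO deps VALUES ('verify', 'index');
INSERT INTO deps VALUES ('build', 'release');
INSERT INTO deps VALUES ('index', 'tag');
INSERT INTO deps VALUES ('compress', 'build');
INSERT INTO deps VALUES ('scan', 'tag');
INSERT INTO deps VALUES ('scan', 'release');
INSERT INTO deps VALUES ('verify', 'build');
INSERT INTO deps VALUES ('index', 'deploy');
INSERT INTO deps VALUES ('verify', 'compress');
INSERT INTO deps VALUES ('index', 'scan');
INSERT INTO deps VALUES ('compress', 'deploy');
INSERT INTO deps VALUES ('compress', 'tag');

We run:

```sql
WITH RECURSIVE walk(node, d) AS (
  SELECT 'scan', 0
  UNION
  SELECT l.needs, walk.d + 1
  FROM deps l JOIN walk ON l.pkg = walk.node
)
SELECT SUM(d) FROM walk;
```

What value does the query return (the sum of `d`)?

Base: (scan, d=0).
Iteration 1: edges from {scan} -> (release, d=1), (tag, d=1).
Iteration 2: no outgoing edges from {release,tag}; recursion stops.
SUM(d) = 0 + 1 + 1 = 2.

2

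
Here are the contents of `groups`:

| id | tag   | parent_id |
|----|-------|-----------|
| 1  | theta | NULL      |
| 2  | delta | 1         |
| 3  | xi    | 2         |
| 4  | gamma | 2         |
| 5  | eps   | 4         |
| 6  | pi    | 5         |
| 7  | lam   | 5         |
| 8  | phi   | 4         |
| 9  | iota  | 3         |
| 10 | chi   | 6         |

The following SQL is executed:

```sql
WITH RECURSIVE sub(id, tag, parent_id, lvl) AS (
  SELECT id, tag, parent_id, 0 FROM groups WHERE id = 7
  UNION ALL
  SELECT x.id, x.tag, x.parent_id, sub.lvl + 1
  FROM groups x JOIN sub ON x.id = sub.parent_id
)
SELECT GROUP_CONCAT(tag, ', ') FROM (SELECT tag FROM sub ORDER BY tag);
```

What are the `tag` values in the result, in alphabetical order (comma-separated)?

delta, eps, gamma, lam, theta

Base: id=7 (lam), parent_id=5, lvl 0.
Iteration 1: join on id=5 -> eps (id 5, parent_id=4, lvl 1).
Iteration 2: join on id=4 -> gamma (id 4, parent_id=2, lvl 2).
Iteration 3: join on id=2 -> delta (id 2, parent_id=1, lvl 3).
Iteration 4: join on id=1 -> theta (id 1, parent_id=NULL, lvl 4).
Iteration 5: parent_id is NULL; no match; recursion stops.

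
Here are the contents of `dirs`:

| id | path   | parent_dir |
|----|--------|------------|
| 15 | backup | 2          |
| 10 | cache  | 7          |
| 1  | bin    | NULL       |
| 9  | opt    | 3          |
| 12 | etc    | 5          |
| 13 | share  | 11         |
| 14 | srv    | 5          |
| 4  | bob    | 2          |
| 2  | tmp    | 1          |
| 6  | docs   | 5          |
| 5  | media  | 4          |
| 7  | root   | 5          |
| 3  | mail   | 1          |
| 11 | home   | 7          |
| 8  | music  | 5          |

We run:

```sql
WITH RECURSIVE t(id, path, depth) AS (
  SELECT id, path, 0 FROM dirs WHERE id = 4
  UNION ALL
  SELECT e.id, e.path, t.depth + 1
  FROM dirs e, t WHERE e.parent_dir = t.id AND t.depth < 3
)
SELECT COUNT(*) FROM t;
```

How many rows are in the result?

Base: id=4 (bob) at depth 0.
Iteration 1: rows with parent_dir in {4} -> media (id 5, depth 1).
Iteration 2: rows with parent_dir in {5} -> docs (id 6, depth 2), root (id 7, depth 2), music (id 8, depth 2), etc (id 12, depth 2), srv (id 14, depth 2).
Iteration 3: rows with parent_dir in {6,7,8,12,14} -> cache (id 10, depth 3), home (id 11, depth 3).
Iteration 4: depth < 3 fails for all current rows; recursion stops.
Total rows emitted: 9.

9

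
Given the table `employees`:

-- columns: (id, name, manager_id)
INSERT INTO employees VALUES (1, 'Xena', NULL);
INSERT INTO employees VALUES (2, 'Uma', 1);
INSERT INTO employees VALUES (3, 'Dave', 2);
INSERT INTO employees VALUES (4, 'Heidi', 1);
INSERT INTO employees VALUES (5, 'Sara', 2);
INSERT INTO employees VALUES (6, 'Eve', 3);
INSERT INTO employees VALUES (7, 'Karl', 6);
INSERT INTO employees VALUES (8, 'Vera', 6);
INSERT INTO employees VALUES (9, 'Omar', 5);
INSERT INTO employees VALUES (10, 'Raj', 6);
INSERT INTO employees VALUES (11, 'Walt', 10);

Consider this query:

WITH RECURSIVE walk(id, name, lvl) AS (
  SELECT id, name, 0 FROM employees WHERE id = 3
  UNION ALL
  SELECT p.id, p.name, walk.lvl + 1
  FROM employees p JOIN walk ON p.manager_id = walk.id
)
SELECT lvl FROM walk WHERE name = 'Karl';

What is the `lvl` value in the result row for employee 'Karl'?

2

Base: id=3 (Dave) at lvl 0.
Iteration 1: rows with manager_id in {3} -> Eve (id 6, lvl 1).
Iteration 2: rows with manager_id in {6} -> Karl (id 7, lvl 2), Vera (id 8, lvl 2), Raj (id 10, lvl 2).
Iteration 3: rows with manager_id in {7,8,10} -> Walt (id 11, lvl 3).
Iteration 4: no rows with manager_id in {11}; recursion stops.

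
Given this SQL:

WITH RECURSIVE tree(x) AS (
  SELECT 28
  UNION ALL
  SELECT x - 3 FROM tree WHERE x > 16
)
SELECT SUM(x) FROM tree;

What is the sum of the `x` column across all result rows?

Base: x=28.
Iteration 1: 28 > 16 holds -> x = 28 - 3 = 25.
Iteration 2: 25 > 16 holds -> x = 25 - 3 = 22.
Iteration 3: 22 > 16 holds -> x = 22 - 3 = 19.
Iteration 4: 19 > 16 holds -> x = 19 - 3 = 16.
Iteration 5: 16 > 16 fails; recursion stops.
SUM(x) = 28 + 25 + 22 + 19 + 16 = 110.

110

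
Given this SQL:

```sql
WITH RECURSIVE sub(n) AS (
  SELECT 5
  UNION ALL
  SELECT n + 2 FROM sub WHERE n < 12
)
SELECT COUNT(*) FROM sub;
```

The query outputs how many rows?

Base: n=5.
Iteration 1: 5 < 12 holds -> n = 5 + 2 = 7.
Iteration 2: 7 < 12 holds -> n = 7 + 2 = 9.
Iteration 3: 9 < 12 holds -> n = 9 + 2 = 11.
Iteration 4: 11 < 12 holds -> n = 11 + 2 = 13.
Iteration 5: 13 < 12 fails; recursion stops.
Total rows emitted: 5.

5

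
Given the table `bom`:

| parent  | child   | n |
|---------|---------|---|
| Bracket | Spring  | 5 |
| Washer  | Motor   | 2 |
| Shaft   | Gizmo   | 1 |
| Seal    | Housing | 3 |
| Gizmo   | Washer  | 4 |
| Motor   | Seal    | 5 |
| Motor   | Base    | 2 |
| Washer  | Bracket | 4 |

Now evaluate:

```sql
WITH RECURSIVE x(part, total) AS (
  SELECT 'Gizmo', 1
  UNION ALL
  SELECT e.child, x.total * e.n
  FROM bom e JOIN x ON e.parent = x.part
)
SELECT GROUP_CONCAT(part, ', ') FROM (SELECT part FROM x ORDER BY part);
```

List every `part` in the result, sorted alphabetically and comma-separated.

Base: (Gizmo, total=1).
Iteration 1: components of {Gizmo} -> Washer = 1*4 = 4.
Iteration 2: components of {Washer} -> Bracket = 4*4 = 16, Motor = 4*2 = 8.
Iteration 3: components of {Bracket,Motor} -> Base = 8*2 = 16, Seal = 8*5 = 40, Spring = 16*5 = 80.
Iteration 4: components of {Base,Seal,Spring} -> Housing = 40*3 = 120.
Iteration 5: no further components; recursion stops.

Base, Bracket, Gizmo, Housing, Motor, Seal, Spring, Washer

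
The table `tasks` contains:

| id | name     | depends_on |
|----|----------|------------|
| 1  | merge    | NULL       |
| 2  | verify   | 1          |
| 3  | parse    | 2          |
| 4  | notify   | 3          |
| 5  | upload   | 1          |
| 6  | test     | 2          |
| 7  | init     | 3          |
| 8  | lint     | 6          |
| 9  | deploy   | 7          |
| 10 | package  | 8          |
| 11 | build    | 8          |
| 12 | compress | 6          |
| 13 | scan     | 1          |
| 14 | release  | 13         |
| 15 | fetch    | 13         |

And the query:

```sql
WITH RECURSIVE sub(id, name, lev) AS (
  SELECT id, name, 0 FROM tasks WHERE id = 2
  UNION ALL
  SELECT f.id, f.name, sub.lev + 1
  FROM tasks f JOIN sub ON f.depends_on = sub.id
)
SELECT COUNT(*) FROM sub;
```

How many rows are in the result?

Base: id=2 (verify) at lev 0.
Iteration 1: rows with depends_on in {2} -> parse (id 3, lev 1), test (id 6, lev 1).
Iteration 2: rows with depends_on in {3,6} -> notify (id 4, lev 2), init (id 7, lev 2), lint (id 8, lev 2), compress (id 12, lev 2).
Iteration 3: rows with depends_on in {4,7,8,12} -> deploy (id 9, lev 3), package (id 10, lev 3), build (id 11, lev 3).
Iteration 4: no rows with depends_on in {9,10,11}; recursion stops.
Total rows emitted: 10.

10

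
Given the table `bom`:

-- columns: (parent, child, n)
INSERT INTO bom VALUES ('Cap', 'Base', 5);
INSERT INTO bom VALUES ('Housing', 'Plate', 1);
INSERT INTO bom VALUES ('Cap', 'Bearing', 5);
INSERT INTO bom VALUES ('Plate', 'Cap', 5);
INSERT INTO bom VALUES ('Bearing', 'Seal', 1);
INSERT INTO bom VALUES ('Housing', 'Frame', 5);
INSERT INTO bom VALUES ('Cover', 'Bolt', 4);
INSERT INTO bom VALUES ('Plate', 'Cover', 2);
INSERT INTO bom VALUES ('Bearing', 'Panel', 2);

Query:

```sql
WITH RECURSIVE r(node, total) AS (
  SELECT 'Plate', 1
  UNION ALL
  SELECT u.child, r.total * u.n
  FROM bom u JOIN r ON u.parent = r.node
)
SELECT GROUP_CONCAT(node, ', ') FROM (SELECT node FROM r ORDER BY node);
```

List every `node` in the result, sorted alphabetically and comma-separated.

Base: (Plate, total=1).
Iteration 1: components of {Plate} -> Cap = 1*5 = 5, Cover = 1*2 = 2.
Iteration 2: components of {Cap,Cover} -> Base = 5*5 = 25, Bearing = 5*5 = 25, Bolt = 2*4 = 8.
Iteration 3: components of {Base,Bearing,Bolt} -> Panel = 25*2 = 50, Seal = 25*1 = 25.
Iteration 4: no further components; recursion stops.

Base, Bearing, Bolt, Cap, Cover, Panel, Plate, Seal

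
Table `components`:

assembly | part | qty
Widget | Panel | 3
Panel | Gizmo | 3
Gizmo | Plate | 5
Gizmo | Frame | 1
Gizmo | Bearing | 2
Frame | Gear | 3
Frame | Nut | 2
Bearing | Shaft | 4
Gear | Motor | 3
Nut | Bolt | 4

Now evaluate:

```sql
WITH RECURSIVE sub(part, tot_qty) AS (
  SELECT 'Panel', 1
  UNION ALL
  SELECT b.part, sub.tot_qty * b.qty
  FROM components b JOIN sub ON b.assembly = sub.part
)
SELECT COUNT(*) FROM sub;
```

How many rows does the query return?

10

Base: (Panel, tot_qty=1).
Iteration 1: components of {Panel} -> Gizmo = 1*3 = 3.
Iteration 2: components of {Gizmo} -> Bearing = 3*2 = 6, Frame = 3*1 = 3, Plate = 3*5 = 15.
Iteration 3: components of {Bearing,Frame,Plate} -> Gear = 3*3 = 9, Nut = 3*2 = 6, Shaft = 6*4 = 24.
Iteration 4: components of {Gear,Nut,Shaft} -> Bolt = 6*4 = 24, Motor = 9*3 = 27.
Iteration 5: no further components; recursion stops.
Total rows emitted: 10.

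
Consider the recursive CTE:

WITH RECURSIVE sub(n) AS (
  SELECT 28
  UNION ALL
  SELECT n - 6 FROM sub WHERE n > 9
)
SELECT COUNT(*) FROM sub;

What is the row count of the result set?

5

Base: n=28.
Iteration 1: 28 > 9 holds -> n = 28 - 6 = 22.
Iteration 2: 22 > 9 holds -> n = 22 - 6 = 16.
Iteration 3: 16 > 9 holds -> n = 16 - 6 = 10.
Iteration 4: 10 > 9 holds -> n = 10 - 6 = 4.
Iteration 5: 4 > 9 fails; recursion stops.
Total rows emitted: 5.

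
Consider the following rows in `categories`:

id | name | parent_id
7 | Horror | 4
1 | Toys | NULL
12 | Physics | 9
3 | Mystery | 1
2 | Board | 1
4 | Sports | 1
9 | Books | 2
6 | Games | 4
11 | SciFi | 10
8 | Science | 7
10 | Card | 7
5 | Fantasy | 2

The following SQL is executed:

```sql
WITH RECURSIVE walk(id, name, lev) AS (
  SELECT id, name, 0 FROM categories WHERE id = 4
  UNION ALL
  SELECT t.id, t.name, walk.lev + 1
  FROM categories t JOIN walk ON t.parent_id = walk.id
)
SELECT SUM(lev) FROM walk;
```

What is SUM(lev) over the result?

Base: id=4 (Sports) at lev 0.
Iteration 1: rows with parent_id in {4} -> Games (id 6, lev 1), Horror (id 7, lev 1).
Iteration 2: rows with parent_id in {6,7} -> Science (id 8, lev 2), Card (id 10, lev 2).
Iteration 3: rows with parent_id in {8,10} -> SciFi (id 11, lev 3).
Iteration 4: no rows with parent_id in {11}; recursion stops.
SUM(lev) = 0 + 1 + 1 + 2 + 2 + 3 = 9.

9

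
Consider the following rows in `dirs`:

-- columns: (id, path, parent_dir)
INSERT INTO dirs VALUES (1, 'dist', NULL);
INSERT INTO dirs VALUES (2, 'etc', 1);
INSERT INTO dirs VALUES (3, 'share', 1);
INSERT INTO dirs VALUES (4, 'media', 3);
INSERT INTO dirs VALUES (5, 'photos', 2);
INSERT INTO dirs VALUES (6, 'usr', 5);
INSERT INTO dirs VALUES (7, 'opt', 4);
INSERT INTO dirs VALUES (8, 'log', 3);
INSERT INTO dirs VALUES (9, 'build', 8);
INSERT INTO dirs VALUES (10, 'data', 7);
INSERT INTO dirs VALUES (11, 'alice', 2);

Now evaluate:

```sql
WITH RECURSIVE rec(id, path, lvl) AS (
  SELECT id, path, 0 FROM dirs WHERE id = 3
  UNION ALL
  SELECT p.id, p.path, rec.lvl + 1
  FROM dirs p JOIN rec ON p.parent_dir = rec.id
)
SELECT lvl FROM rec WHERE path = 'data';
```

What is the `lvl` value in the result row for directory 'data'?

Base: id=3 (share) at lvl 0.
Iteration 1: rows with parent_dir in {3} -> media (id 4, lvl 1), log (id 8, lvl 1).
Iteration 2: rows with parent_dir in {4,8} -> opt (id 7, lvl 2), build (id 9, lvl 2).
Iteration 3: rows with parent_dir in {7,9} -> data (id 10, lvl 3).
Iteration 4: no rows with parent_dir in {10}; recursion stops.

3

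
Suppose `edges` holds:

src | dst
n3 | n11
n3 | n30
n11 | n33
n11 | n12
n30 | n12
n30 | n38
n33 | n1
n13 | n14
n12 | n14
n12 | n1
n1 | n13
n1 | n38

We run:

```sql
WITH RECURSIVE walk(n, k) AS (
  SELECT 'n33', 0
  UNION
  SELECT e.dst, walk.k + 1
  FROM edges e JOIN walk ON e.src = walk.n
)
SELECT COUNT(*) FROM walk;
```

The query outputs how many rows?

Base: (n33, k=0).
Iteration 1: edges from {n33} -> (n1, k=1).
Iteration 2: edges from {n1} -> (n13, k=2), (n38, k=2).
Iteration 3: edges from {n13,n38} -> (n14, k=3).
Iteration 4: no outgoing edges from {n14}; recursion stops.
Total rows emitted: 5.

5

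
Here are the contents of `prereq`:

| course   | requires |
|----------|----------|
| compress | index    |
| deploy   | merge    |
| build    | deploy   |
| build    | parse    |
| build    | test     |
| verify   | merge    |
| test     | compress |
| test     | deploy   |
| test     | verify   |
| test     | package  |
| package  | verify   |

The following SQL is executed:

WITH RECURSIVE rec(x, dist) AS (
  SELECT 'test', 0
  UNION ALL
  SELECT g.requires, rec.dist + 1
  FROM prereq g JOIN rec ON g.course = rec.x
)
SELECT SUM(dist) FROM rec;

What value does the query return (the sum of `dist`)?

Base: (test, dist=0).
Iteration 1: edges from {test} -> (compress, dist=1), (deploy, dist=1), (package, dist=1), (verify, dist=1).
Iteration 2: edges from {compress,deploy,package,verify} -> (index, dist=2), (merge, dist=2) x2, (verify, dist=2). [UNION ALL keeps all 4 new rows, including repeats]
Iteration 3: edges from {index,merge,verify} -> (merge, dist=3).
Iteration 4: no outgoing edges from {merge}; recursion stops.
SUM(dist) = 0 + 1 + 1 + 1 + 1 + 2 + 2 + 2 + 2 + 3 = 15.

15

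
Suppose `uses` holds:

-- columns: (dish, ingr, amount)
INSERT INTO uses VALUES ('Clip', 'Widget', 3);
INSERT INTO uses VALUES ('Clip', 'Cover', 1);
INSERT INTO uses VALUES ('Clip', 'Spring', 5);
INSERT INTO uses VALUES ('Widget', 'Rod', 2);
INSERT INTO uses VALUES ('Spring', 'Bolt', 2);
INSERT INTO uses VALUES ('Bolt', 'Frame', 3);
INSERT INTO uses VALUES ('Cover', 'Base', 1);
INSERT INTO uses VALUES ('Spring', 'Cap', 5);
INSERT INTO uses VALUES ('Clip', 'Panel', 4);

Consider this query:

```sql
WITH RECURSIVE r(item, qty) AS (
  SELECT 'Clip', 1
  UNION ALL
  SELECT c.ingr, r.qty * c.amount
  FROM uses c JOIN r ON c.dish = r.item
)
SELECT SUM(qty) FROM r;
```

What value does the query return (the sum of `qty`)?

Base: (Clip, qty=1).
Iteration 1: components of {Clip} -> Cover = 1*1 = 1, Panel = 1*4 = 4, Spring = 1*5 = 5, Widget = 1*3 = 3.
Iteration 2: components of {Cover,Panel,Spring,Widget} -> Base = 1*1 = 1, Bolt = 5*2 = 10, Cap = 5*5 = 25, Rod = 3*2 = 6.
Iteration 3: components of {Base,Bolt,Cap,Rod} -> Frame = 10*3 = 30.
Iteration 4: no further components; recursion stops.
SUM(qty) = 1 + 5 + 4 + 3 + 1 + 25 + 10 + 6 + 1 + 30 = 86.

86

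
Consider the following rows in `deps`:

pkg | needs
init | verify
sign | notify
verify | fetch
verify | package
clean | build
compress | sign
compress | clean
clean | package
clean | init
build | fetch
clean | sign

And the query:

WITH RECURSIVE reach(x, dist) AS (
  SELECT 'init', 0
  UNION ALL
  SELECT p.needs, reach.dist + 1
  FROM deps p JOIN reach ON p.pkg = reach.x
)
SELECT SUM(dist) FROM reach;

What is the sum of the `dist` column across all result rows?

Base: (init, dist=0).
Iteration 1: edges from {init} -> (verify, dist=1).
Iteration 2: edges from {verify} -> (fetch, dist=2), (package, dist=2).
Iteration 3: no outgoing edges from {fetch,package}; recursion stops.
SUM(dist) = 0 + 1 + 2 + 2 = 5.

5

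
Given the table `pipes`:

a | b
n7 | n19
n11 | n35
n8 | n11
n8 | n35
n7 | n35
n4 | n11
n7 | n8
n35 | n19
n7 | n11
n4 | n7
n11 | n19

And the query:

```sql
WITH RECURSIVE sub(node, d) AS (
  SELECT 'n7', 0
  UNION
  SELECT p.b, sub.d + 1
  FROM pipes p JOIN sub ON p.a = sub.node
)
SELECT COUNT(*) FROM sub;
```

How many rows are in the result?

11

Base: (n7, d=0).
Iteration 1: edges from {n7} -> (n11, d=1), (n19, d=1), (n35, d=1), (n8, d=1).
Iteration 2: edges from {n11,n19,n35,n8} -> (n11, d=2), (n19, d=2), (n35, d=2). [UNION drops 2 duplicate row(s)]
Iteration 3: edges from {n11,n19,n35} -> (n19, d=3), (n35, d=3). [UNION drops 1 duplicate row(s)]
Iteration 4: edges from {n19,n35} -> (n19, d=4).
Iteration 5: no outgoing edges from {n19}; recursion stops.
Total rows emitted: 11.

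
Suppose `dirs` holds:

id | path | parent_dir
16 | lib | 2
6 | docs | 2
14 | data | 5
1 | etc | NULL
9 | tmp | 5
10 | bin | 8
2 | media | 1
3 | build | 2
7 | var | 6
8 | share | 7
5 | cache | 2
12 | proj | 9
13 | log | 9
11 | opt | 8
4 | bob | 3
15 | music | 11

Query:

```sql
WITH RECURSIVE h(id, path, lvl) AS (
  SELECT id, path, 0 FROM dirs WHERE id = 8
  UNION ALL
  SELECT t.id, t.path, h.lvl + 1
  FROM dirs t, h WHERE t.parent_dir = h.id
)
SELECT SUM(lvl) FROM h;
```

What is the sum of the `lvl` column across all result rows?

4

Base: id=8 (share) at lvl 0.
Iteration 1: rows with parent_dir in {8} -> bin (id 10, lvl 1), opt (id 11, lvl 1).
Iteration 2: rows with parent_dir in {10,11} -> music (id 15, lvl 2).
Iteration 3: no rows with parent_dir in {15}; recursion stops.
SUM(lvl) = 0 + 1 + 1 + 2 = 4.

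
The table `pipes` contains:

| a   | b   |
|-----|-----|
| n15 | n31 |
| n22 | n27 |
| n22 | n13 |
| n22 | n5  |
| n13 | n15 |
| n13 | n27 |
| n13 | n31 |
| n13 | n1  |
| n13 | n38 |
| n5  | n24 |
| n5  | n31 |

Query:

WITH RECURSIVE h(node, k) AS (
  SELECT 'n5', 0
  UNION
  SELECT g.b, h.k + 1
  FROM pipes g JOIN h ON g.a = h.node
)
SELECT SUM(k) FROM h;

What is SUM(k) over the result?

Base: (n5, k=0).
Iteration 1: edges from {n5} -> (n24, k=1), (n31, k=1).
Iteration 2: no outgoing edges from {n24,n31}; recursion stops.
SUM(k) = 0 + 1 + 1 = 2.

2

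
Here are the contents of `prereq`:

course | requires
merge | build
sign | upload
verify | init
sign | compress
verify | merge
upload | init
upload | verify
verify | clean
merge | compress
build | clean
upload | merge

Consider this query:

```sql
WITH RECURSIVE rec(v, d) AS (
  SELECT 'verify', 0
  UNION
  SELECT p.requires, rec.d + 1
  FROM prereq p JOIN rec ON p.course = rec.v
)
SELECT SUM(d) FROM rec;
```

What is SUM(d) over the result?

Base: (verify, d=0).
Iteration 1: edges from {verify} -> (clean, d=1), (init, d=1), (merge, d=1).
Iteration 2: edges from {clean,init,merge} -> (build, d=2), (compress, d=2).
Iteration 3: edges from {build,compress} -> (clean, d=3).
Iteration 4: no outgoing edges from {clean}; recursion stops.
SUM(d) = 0 + 1 + 1 + 1 + 2 + 2 + 3 = 10.

10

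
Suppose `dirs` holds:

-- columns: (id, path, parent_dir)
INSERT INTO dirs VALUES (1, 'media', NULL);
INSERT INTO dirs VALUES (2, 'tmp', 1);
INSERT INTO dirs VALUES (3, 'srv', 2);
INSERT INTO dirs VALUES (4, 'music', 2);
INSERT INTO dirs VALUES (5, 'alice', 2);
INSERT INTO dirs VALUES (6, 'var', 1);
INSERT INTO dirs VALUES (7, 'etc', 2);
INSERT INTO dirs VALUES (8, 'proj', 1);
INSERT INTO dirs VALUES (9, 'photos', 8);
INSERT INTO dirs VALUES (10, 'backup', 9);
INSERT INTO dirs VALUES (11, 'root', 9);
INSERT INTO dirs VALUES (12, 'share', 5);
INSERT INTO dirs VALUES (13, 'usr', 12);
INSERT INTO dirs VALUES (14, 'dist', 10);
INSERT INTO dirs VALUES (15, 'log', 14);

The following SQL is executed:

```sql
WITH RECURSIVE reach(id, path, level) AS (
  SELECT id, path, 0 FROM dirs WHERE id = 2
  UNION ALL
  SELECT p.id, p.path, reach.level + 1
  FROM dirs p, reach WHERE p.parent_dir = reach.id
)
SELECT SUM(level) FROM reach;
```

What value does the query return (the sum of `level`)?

Base: id=2 (tmp) at level 0.
Iteration 1: rows with parent_dir in {2} -> srv (id 3, level 1), music (id 4, level 1), alice (id 5, level 1), etc (id 7, level 1).
Iteration 2: rows with parent_dir in {3,4,5,7} -> share (id 12, level 2).
Iteration 3: rows with parent_dir in {12} -> usr (id 13, level 3).
Iteration 4: no rows with parent_dir in {13}; recursion stops.
SUM(level) = 0 + 1 + 1 + 1 + 1 + 2 + 3 = 9.

9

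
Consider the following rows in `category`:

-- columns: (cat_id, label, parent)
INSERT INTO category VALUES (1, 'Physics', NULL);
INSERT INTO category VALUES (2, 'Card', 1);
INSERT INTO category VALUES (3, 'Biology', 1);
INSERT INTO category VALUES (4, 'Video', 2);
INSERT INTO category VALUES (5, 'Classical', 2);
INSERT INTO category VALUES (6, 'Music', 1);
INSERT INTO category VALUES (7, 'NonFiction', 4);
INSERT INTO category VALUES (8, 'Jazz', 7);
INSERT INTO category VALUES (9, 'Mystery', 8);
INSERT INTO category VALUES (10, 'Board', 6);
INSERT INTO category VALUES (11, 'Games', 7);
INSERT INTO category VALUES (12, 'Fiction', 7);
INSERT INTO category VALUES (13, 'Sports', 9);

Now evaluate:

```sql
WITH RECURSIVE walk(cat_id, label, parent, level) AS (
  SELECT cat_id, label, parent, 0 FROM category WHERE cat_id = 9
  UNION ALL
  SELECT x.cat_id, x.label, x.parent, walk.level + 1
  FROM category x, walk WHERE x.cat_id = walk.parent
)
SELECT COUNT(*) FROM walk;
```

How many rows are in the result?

6

Base: cat_id=9 (Mystery), parent=8, level 0.
Iteration 1: join on cat_id=8 -> Jazz (id 8, parent=7, level 1).
Iteration 2: join on cat_id=7 -> NonFiction (id 7, parent=4, level 2).
Iteration 3: join on cat_id=4 -> Video (id 4, parent=2, level 3).
Iteration 4: join on cat_id=2 -> Card (id 2, parent=1, level 4).
Iteration 5: join on cat_id=1 -> Physics (id 1, parent=NULL, level 5).
Iteration 6: parent is NULL; no match; recursion stops.
Total rows emitted: 6.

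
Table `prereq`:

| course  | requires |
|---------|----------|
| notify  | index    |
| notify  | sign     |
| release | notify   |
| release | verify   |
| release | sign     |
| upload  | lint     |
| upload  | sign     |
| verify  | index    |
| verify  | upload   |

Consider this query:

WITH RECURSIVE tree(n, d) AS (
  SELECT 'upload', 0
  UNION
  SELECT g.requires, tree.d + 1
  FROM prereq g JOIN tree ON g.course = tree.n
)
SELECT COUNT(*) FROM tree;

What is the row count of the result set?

3

Base: (upload, d=0).
Iteration 1: edges from {upload} -> (lint, d=1), (sign, d=1).
Iteration 2: no outgoing edges from {lint,sign}; recursion stops.
Total rows emitted: 3.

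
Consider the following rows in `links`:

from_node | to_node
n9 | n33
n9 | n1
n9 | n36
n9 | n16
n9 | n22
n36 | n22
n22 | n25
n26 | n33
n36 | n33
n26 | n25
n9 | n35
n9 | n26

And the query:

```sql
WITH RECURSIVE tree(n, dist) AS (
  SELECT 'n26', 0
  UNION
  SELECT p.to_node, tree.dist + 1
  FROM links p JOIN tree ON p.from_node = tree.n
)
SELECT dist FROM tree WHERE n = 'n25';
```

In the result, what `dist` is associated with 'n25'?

Base: (n26, dist=0).
Iteration 1: edges from {n26} -> (n25, dist=1), (n33, dist=1).
Iteration 2: no outgoing edges from {n25,n33}; recursion stops.

1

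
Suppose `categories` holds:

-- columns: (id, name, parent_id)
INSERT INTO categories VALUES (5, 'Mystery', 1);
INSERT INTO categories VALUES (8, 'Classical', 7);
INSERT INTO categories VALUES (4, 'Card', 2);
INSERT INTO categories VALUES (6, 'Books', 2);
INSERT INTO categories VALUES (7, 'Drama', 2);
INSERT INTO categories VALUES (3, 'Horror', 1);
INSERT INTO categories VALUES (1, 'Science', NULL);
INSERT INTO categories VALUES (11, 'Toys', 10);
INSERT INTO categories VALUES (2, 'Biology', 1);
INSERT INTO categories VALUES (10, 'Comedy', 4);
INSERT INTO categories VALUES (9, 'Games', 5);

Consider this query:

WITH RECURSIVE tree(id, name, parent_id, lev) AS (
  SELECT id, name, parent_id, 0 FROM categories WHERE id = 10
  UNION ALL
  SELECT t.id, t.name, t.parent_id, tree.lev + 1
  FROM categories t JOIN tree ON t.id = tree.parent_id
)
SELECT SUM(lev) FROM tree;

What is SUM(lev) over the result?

6

Base: id=10 (Comedy), parent_id=4, lev 0.
Iteration 1: join on id=4 -> Card (id 4, parent_id=2, lev 1).
Iteration 2: join on id=2 -> Biology (id 2, parent_id=1, lev 2).
Iteration 3: join on id=1 -> Science (id 1, parent_id=NULL, lev 3).
Iteration 4: parent_id is NULL; no match; recursion stops.
SUM(lev) = 0 + 1 + 2 + 3 = 6.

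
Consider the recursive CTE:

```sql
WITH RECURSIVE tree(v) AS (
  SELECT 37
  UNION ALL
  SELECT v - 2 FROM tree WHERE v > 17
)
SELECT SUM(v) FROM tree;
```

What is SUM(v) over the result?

297

Base: v=37.
Iteration 1: 37 > 17 holds -> v = 37 - 2 = 35.
Iteration 2: 35 > 17 holds -> v = 35 - 2 = 33.
Iteration 3: 33 > 17 holds -> v = 33 - 2 = 31.
Iteration 4: 31 > 17 holds -> v = 31 - 2 = 29.
Iteration 5: 29 > 17 holds -> v = 29 - 2 = 27.
Iteration 6: 27 > 17 holds -> v = 27 - 2 = 25.
Iteration 7: 25 > 17 holds -> v = 25 - 2 = 23.
Iteration 8: 23 > 17 holds -> v = 23 - 2 = 21.
Iteration 9: 21 > 17 holds -> v = 21 - 2 = 19.
Iteration 10: 19 > 17 holds -> v = 19 - 2 = 17.
Iteration 11: 17 > 17 fails; recursion stops.
SUM(v) = 37 + 35 + 33 + 31 + 29 + 27 + 25 + 23 + 21 + 19 + 17 = 297.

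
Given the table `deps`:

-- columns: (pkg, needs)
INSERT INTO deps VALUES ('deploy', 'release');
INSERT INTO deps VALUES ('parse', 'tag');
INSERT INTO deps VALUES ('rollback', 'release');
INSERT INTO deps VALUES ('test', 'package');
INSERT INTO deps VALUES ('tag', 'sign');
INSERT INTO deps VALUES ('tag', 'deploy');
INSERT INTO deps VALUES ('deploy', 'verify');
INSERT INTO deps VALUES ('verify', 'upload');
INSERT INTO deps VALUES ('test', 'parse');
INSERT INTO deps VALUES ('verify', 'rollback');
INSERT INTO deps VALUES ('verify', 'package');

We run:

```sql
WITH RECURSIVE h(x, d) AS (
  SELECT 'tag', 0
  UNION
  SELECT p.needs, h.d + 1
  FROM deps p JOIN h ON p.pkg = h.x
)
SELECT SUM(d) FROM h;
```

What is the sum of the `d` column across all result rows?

Base: (tag, d=0).
Iteration 1: edges from {tag} -> (deploy, d=1), (sign, d=1).
Iteration 2: edges from {deploy,sign} -> (release, d=2), (verify, d=2).
Iteration 3: edges from {release,verify} -> (package, d=3), (rollback, d=3), (upload, d=3).
Iteration 4: edges from {package,rollback,upload} -> (release, d=4).
Iteration 5: no outgoing edges from {release}; recursion stops.
SUM(d) = 0 + 1 + 1 + 2 + 2 + 3 + 3 + 3 + 4 = 19.

19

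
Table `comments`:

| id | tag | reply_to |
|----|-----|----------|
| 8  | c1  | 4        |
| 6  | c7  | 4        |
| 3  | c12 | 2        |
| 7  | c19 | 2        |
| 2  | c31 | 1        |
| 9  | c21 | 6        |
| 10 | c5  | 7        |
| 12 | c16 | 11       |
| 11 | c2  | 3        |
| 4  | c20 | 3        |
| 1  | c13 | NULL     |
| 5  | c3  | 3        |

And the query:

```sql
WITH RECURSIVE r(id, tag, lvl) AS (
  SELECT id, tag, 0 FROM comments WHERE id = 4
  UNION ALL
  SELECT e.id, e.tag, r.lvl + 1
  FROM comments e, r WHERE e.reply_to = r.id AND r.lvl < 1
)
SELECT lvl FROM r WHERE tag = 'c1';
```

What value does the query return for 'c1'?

1

Base: id=4 (c20) at lvl 0.
Iteration 1: rows with reply_to in {4} -> c7 (id 6, lvl 1), c1 (id 8, lvl 1).
Iteration 2: lvl < 1 fails for all current rows; recursion stops.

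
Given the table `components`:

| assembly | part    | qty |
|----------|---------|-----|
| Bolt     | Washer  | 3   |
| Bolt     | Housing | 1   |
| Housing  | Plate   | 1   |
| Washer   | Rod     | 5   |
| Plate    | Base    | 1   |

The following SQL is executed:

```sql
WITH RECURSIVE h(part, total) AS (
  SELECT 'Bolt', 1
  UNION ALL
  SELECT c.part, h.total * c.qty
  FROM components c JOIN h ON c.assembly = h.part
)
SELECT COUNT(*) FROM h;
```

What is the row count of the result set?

Base: (Bolt, total=1).
Iteration 1: components of {Bolt} -> Housing = 1*1 = 1, Washer = 1*3 = 3.
Iteration 2: components of {Housing,Washer} -> Plate = 1*1 = 1, Rod = 3*5 = 15.
Iteration 3: components of {Plate,Rod} -> Base = 1*1 = 1.
Iteration 4: no further components; recursion stops.
Total rows emitted: 6.

6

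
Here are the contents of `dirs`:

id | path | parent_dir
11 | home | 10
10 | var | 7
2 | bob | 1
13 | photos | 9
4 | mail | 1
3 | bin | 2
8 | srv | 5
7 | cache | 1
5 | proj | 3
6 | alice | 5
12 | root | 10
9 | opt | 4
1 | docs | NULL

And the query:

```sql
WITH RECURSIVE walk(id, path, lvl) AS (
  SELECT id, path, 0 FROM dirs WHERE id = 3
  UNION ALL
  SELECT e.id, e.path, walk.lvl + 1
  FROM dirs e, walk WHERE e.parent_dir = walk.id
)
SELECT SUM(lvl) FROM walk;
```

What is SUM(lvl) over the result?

Base: id=3 (bin) at lvl 0.
Iteration 1: rows with parent_dir in {3} -> proj (id 5, lvl 1).
Iteration 2: rows with parent_dir in {5} -> alice (id 6, lvl 2), srv (id 8, lvl 2).
Iteration 3: no rows with parent_dir in {6,8}; recursion stops.
SUM(lvl) = 0 + 1 + 2 + 2 = 5.

5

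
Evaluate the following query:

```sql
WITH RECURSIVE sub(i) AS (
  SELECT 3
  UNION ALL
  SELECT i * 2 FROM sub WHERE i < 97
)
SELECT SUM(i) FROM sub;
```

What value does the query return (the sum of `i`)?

Base: i=3.
Iteration 1: 3 < 97 holds -> i = 3 * 2 = 6.
Iteration 2: 6 < 97 holds -> i = 6 * 2 = 12.
Iteration 3: 12 < 97 holds -> i = 12 * 2 = 24.
Iteration 4: 24 < 97 holds -> i = 24 * 2 = 48.
Iteration 5: 48 < 97 holds -> i = 48 * 2 = 96.
Iteration 6: 96 < 97 holds -> i = 96 * 2 = 192.
Iteration 7: 192 < 97 fails; recursion stops.
SUM(i) = 3 + 6 + 12 + 24 + 48 + 96 + 192 = 381.

381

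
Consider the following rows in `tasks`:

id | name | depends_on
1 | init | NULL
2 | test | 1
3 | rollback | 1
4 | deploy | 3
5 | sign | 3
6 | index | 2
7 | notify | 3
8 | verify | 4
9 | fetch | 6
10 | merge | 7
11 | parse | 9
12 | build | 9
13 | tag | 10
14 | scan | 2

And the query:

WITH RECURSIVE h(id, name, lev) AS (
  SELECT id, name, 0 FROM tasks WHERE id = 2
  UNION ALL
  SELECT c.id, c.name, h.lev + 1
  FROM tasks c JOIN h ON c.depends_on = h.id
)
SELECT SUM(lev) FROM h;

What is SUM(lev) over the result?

10

Base: id=2 (test) at lev 0.
Iteration 1: rows with depends_on in {2} -> index (id 6, lev 1), scan (id 14, lev 1).
Iteration 2: rows with depends_on in {6,14} -> fetch (id 9, lev 2).
Iteration 3: rows with depends_on in {9} -> parse (id 11, lev 3), build (id 12, lev 3).
Iteration 4: no rows with depends_on in {11,12}; recursion stops.
SUM(lev) = 0 + 1 + 1 + 2 + 3 + 3 = 10.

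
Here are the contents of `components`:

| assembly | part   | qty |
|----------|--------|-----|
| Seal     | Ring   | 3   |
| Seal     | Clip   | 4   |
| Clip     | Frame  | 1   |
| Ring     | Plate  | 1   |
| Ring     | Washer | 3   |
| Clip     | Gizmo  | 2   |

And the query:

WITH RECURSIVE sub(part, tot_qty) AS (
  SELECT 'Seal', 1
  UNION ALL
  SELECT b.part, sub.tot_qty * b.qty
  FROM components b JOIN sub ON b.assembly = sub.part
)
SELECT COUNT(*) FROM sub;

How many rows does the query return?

7

Base: (Seal, tot_qty=1).
Iteration 1: components of {Seal} -> Clip = 1*4 = 4, Ring = 1*3 = 3.
Iteration 2: components of {Clip,Ring} -> Frame = 4*1 = 4, Gizmo = 4*2 = 8, Plate = 3*1 = 3, Washer = 3*3 = 9.
Iteration 3: no further components; recursion stops.
Total rows emitted: 7.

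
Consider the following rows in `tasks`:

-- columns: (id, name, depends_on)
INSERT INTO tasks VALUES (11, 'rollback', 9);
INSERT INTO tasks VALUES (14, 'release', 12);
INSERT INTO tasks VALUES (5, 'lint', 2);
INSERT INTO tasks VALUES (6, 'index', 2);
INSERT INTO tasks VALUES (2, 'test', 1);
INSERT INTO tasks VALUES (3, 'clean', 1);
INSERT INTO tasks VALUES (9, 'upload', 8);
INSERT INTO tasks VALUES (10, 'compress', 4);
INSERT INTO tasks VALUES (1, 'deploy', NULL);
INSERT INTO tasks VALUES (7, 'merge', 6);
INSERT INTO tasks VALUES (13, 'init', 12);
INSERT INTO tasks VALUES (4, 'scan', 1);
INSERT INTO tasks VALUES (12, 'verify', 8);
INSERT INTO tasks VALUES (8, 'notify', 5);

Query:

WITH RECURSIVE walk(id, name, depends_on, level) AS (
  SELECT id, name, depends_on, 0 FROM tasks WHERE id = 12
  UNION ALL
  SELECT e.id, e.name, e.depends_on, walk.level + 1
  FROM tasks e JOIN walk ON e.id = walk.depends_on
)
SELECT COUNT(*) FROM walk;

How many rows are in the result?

Base: id=12 (verify), depends_on=8, level 0.
Iteration 1: join on id=8 -> notify (id 8, depends_on=5, level 1).
Iteration 2: join on id=5 -> lint (id 5, depends_on=2, level 2).
Iteration 3: join on id=2 -> test (id 2, depends_on=1, level 3).
Iteration 4: join on id=1 -> deploy (id 1, depends_on=NULL, level 4).
Iteration 5: depends_on is NULL; no match; recursion stops.
Total rows emitted: 5.

5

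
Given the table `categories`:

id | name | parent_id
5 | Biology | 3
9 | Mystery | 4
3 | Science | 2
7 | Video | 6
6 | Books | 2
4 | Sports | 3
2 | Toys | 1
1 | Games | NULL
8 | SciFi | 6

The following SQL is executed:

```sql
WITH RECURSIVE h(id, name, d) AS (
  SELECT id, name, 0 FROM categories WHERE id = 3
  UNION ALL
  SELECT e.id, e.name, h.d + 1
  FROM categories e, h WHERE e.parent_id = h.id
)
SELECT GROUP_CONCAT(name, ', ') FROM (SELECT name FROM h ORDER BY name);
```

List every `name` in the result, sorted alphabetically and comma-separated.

Biology, Mystery, Science, Sports

Base: id=3 (Science) at d 0.
Iteration 1: rows with parent_id in {3} -> Sports (id 4, d 1), Biology (id 5, d 1).
Iteration 2: rows with parent_id in {4,5} -> Mystery (id 9, d 2).
Iteration 3: no rows with parent_id in {9}; recursion stops.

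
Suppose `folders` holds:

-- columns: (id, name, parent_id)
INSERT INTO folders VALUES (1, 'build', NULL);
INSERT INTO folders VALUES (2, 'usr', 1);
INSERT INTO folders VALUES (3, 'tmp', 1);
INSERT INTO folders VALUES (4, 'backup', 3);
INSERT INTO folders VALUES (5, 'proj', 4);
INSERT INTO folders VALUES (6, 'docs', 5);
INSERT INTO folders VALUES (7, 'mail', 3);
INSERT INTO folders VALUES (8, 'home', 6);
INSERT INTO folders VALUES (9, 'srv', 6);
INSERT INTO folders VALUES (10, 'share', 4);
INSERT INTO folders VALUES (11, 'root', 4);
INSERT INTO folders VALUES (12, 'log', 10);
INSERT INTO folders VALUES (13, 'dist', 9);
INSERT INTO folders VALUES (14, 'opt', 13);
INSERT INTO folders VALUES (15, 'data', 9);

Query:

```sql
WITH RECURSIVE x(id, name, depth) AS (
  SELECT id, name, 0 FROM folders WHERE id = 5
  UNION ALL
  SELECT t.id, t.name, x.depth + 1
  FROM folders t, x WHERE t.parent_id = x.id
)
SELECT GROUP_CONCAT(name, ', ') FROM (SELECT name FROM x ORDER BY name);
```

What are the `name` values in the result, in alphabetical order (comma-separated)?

data, dist, docs, home, opt, proj, srv

Base: id=5 (proj) at depth 0.
Iteration 1: rows with parent_id in {5} -> docs (id 6, depth 1).
Iteration 2: rows with parent_id in {6} -> home (id 8, depth 2), srv (id 9, depth 2).
Iteration 3: rows with parent_id in {8,9} -> dist (id 13, depth 3), data (id 15, depth 3).
Iteration 4: rows with parent_id in {13,15} -> opt (id 14, depth 4).
Iteration 5: no rows with parent_id in {14}; recursion stops.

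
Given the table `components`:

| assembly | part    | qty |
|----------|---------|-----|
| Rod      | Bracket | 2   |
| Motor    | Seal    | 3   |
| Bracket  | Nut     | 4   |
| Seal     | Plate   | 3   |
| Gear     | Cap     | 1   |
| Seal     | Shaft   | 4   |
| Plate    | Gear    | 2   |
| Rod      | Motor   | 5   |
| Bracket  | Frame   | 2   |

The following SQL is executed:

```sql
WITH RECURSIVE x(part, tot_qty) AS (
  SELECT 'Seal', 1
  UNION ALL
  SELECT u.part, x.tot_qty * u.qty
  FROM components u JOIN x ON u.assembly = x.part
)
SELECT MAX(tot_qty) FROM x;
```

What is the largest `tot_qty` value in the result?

Base: (Seal, tot_qty=1).
Iteration 1: components of {Seal} -> Plate = 1*3 = 3, Shaft = 1*4 = 4.
Iteration 2: components of {Plate,Shaft} -> Gear = 3*2 = 6.
Iteration 3: components of {Gear} -> Cap = 6*1 = 6.
Iteration 4: no further components; recursion stops.
tot_qty values: 1, 3, 4, 6, 6; the maximum is 6.

6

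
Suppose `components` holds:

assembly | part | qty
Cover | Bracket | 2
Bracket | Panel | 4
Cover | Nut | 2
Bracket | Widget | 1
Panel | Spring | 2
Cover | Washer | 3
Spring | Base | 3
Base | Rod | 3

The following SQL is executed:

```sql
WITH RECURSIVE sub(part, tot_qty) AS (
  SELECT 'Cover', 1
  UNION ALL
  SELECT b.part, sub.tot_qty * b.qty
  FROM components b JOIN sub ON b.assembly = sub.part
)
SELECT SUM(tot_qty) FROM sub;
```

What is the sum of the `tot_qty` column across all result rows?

Base: (Cover, tot_qty=1).
Iteration 1: components of {Cover} -> Bracket = 1*2 = 2, Nut = 1*2 = 2, Washer = 1*3 = 3.
Iteration 2: components of {Bracket,Nut,Washer} -> Panel = 2*4 = 8, Widget = 2*1 = 2.
Iteration 3: components of {Panel,Widget} -> Spring = 8*2 = 16.
Iteration 4: components of {Spring} -> Base = 16*3 = 48.
Iteration 5: components of {Base} -> Rod = 48*3 = 144.
Iteration 6: no further components; recursion stops.
SUM(tot_qty) = 1 + 2 + 2 + 3 + 8 + 2 + 16 + 48 + 144 = 226.

226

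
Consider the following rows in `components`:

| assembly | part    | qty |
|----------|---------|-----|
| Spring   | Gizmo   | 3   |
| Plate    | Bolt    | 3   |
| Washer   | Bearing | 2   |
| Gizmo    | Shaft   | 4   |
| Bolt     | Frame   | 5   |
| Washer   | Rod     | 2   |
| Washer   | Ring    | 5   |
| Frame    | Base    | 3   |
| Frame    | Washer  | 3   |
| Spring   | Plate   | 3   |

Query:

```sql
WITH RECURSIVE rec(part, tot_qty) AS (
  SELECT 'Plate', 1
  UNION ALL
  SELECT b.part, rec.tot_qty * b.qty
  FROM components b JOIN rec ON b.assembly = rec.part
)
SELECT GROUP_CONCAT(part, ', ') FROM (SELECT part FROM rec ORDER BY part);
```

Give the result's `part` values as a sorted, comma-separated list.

Base, Bearing, Bolt, Frame, Plate, Ring, Rod, Washer

Base: (Plate, tot_qty=1).
Iteration 1: components of {Plate} -> Bolt = 1*3 = 3.
Iteration 2: components of {Bolt} -> Frame = 3*5 = 15.
Iteration 3: components of {Frame} -> Base = 15*3 = 45, Washer = 15*3 = 45.
Iteration 4: components of {Base,Washer} -> Bearing = 45*2 = 90, Ring = 45*5 = 225, Rod = 45*2 = 90.
Iteration 5: no further components; recursion stops.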